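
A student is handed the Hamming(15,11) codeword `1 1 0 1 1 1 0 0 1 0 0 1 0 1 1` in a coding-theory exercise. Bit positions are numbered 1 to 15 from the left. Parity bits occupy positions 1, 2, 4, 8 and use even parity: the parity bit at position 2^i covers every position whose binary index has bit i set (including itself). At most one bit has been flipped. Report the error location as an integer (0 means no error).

s1: b1⊕b3⊕b5⊕b7⊕b9⊕b11⊕b13⊕b15 = 1⊕0⊕1⊕0⊕1⊕0⊕0⊕1 = 0
s2: b2⊕b3⊕b6⊕b7⊕b10⊕b11⊕b14⊕b15 = 1⊕0⊕1⊕0⊕0⊕0⊕1⊕1 = 0
s4: b4⊕b5⊕b6⊕b7⊕b12⊕b13⊕b14⊕b15 = 1⊕1⊕1⊕0⊕1⊕0⊕1⊕1 = 0
s8: b8⊕b9⊕b10⊕b11⊕b12⊕b13⊕b14⊕b15 = 0⊕1⊕0⊕0⊕1⊕0⊕1⊕1 = 0
Syndrome (s8...s1) = 0000 → position 0 (no error).

0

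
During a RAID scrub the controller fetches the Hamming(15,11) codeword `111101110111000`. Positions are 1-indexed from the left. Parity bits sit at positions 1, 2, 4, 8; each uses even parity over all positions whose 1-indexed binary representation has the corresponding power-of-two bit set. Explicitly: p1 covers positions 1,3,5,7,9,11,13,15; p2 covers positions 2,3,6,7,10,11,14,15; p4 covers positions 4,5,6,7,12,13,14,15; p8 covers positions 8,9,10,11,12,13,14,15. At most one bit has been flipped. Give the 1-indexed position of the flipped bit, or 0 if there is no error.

0

s1: b1⊕b3⊕b5⊕b7⊕b9⊕b11⊕b13⊕b15 = 1⊕1⊕0⊕1⊕0⊕1⊕0⊕0 = 0
s2: b2⊕b3⊕b6⊕b7⊕b10⊕b11⊕b14⊕b15 = 1⊕1⊕1⊕1⊕1⊕1⊕0⊕0 = 0
s4: b4⊕b5⊕b6⊕b7⊕b12⊕b13⊕b14⊕b15 = 1⊕0⊕1⊕1⊕1⊕0⊕0⊕0 = 0
s8: b8⊕b9⊕b10⊕b11⊕b12⊕b13⊕b14⊕b15 = 1⊕0⊕1⊕1⊕1⊕0⊕0⊕0 = 0
Syndrome (s8...s1) = 0000 → position 0 (no error).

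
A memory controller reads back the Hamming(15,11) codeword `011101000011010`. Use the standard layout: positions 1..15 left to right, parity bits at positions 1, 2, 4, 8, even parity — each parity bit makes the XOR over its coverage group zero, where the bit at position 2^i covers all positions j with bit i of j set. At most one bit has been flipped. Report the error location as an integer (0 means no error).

10

s1: b1⊕b3⊕b5⊕b7⊕b9⊕b11⊕b13⊕b15 = 0⊕1⊕0⊕0⊕0⊕1⊕0⊕0 = 0
s2: b2⊕b3⊕b6⊕b7⊕b10⊕b11⊕b14⊕b15 = 1⊕1⊕1⊕0⊕0⊕1⊕1⊕0 = 1
s4: b4⊕b5⊕b6⊕b7⊕b12⊕b13⊕b14⊕b15 = 1⊕0⊕1⊕0⊕1⊕0⊕1⊕0 = 0
s8: b8⊕b9⊕b10⊕b11⊕b12⊕b13⊕b14⊕b15 = 0⊕0⊕0⊕1⊕1⊕0⊕1⊕0 = 1
Syndrome (s8...s1) = 1010 → position 10.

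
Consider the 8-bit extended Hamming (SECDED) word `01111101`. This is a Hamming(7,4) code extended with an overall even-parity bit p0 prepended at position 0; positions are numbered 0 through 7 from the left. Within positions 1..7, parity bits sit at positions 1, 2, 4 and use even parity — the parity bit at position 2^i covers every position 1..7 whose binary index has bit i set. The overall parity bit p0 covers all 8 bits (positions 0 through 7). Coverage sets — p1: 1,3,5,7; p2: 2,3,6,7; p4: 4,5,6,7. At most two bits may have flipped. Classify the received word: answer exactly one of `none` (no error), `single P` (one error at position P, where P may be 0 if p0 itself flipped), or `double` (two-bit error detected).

double

s1: b1⊕b3⊕b5⊕b7 = 1⊕1⊕1⊕1 = 0
s2: b2⊕b3⊕b6⊕b7 = 1⊕1⊕0⊕1 = 1
s4: b4⊕b5⊕b6⊕b7 = 1⊕1⊕0⊕1 = 1
Syndrome (s4...s1) = 110 → position 6.
Overall parity (XOR of all 8 bits, including p0): 0⊕1⊕1⊕1⊕1⊕1⊕0⊕1 = 0
Overall=0, syndrome position=6 → double-bit error detected (uncorrectable).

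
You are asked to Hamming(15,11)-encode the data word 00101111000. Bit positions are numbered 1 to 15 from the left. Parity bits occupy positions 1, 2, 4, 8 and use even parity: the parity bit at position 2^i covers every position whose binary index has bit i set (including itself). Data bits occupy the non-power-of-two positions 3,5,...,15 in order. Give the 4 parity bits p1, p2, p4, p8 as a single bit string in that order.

0100

Place data bits at non-power-of-two positions: b3=0, b5=0, b6=1, b7=0, b9=1, b10=1, b11=1, b12=1, b13=0, b14=0, b15=0.
p1 = XOR of data positions {3,5,7,9,11,13,15} = 0⊕0⊕0⊕1⊕1⊕0⊕0 = 0
p2 = XOR of data positions {3,6,7,10,11,14,15} = 0⊕1⊕0⊕1⊕1⊕0⊕0 = 1
p4 = XOR of data positions {5,6,7,12,13,14,15} = 0⊕1⊕0⊕1⊕0⊕0⊕0 = 0
p8 = XOR of data positions {9,10,11,12,13,14,15} = 1⊕1⊕1⊕1⊕0⊕0⊕0 = 0
Parity bits p1,p2,p4,p8 = 0100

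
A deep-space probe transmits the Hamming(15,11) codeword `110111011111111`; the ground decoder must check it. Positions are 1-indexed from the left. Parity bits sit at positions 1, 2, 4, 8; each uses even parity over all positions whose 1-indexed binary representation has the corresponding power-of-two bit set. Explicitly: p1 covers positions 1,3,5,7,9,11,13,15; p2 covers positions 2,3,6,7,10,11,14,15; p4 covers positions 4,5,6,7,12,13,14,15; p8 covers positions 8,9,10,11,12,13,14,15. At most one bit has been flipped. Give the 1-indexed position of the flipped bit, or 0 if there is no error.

4

s1: b1⊕b3⊕b5⊕b7⊕b9⊕b11⊕b13⊕b15 = 1⊕0⊕1⊕0⊕1⊕1⊕1⊕1 = 0
s2: b2⊕b3⊕b6⊕b7⊕b10⊕b11⊕b14⊕b15 = 1⊕0⊕1⊕0⊕1⊕1⊕1⊕1 = 0
s4: b4⊕b5⊕b6⊕b7⊕b12⊕b13⊕b14⊕b15 = 1⊕1⊕1⊕0⊕1⊕1⊕1⊕1 = 1
s8: b8⊕b9⊕b10⊕b11⊕b12⊕b13⊕b14⊕b15 = 1⊕1⊕1⊕1⊕1⊕1⊕1⊕1 = 0
Syndrome (s8...s1) = 0100 → position 4.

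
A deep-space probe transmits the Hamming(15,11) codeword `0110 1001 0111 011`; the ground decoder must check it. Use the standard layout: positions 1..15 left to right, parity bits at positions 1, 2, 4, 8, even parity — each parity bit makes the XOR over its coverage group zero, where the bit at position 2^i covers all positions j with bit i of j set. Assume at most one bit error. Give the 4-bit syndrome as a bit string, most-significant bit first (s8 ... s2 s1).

s1: b1⊕b3⊕b5⊕b7⊕b9⊕b11⊕b13⊕b15 = 0⊕1⊕1⊕0⊕0⊕1⊕0⊕1 = 0
s2: b2⊕b3⊕b6⊕b7⊕b10⊕b11⊕b14⊕b15 = 1⊕1⊕0⊕0⊕1⊕1⊕1⊕1 = 0
s4: b4⊕b5⊕b6⊕b7⊕b12⊕b13⊕b14⊕b15 = 0⊕1⊕0⊕0⊕1⊕0⊕1⊕1 = 0
s8: b8⊕b9⊕b10⊕b11⊕b12⊕b13⊕b14⊕b15 = 1⊕0⊕1⊕1⊕1⊕0⊕1⊕1 = 0
Syndrome (s8...s1) = 0000 → position 0 (no error).

0000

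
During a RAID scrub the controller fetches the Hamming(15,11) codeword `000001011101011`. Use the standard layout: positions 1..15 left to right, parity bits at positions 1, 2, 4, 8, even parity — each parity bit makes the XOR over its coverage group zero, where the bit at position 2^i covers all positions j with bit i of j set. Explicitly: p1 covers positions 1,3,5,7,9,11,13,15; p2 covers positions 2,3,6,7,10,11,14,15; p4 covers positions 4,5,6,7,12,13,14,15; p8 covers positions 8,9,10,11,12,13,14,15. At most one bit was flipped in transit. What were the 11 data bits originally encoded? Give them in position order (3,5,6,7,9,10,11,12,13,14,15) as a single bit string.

s1: b1⊕b3⊕b5⊕b7⊕b9⊕b11⊕b13⊕b15 = 0⊕0⊕0⊕0⊕1⊕0⊕0⊕1 = 0
s2: b2⊕b3⊕b6⊕b7⊕b10⊕b11⊕b14⊕b15 = 0⊕0⊕1⊕0⊕1⊕0⊕1⊕1 = 0
s4: b4⊕b5⊕b6⊕b7⊕b12⊕b13⊕b14⊕b15 = 0⊕0⊕1⊕0⊕1⊕0⊕1⊕1 = 0
s8: b8⊕b9⊕b10⊕b11⊕b12⊕b13⊕b14⊕b15 = 1⊕1⊕1⊕0⊕1⊕0⊕1⊕1 = 0
Syndrome (s8...s1) = 0000 → position 0 (no error).
No correction needed.
Data bits at positions 3,5,6,7,9,10,11,12,13,14,15: 00101101011

00101101011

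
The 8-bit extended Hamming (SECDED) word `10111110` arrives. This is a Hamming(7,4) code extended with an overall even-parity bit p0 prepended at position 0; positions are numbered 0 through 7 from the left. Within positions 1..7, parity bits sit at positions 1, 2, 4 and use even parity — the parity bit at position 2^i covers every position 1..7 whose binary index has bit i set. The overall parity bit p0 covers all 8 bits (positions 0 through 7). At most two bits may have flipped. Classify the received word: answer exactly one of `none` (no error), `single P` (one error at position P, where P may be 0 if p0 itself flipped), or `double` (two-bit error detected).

s1: b1⊕b3⊕b5⊕b7 = 0⊕1⊕1⊕0 = 0
s2: b2⊕b3⊕b6⊕b7 = 1⊕1⊕1⊕0 = 1
s4: b4⊕b5⊕b6⊕b7 = 1⊕1⊕1⊕0 = 1
Syndrome (s4...s1) = 110 → position 6.
Overall parity (XOR of all 8 bits, including p0): 1⊕0⊕1⊕1⊕1⊕1⊕1⊕0 = 0
Overall=0, syndrome position=6 → double-bit error detected (uncorrectable).

double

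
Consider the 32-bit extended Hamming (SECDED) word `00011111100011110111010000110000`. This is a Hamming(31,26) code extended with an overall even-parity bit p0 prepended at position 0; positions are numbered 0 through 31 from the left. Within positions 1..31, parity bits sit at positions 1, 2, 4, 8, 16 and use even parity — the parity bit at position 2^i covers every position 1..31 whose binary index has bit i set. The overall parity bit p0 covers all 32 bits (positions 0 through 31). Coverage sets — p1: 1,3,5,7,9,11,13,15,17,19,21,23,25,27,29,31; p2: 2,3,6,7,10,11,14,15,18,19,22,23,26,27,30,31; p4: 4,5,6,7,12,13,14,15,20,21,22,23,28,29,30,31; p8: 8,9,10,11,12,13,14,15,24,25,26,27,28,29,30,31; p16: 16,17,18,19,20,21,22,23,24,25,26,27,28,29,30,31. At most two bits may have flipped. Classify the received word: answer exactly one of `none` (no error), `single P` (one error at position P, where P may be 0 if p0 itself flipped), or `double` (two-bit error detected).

s1: b1⊕b3⊕b5⊕b7⊕b9⊕b11⊕b13⊕b15⊕b17⊕b19⊕b21⊕b23⊕b25⊕b27⊕b29⊕b31 = 0⊕1⊕1⊕1⊕0⊕0⊕1⊕1⊕1⊕1⊕1⊕0⊕0⊕1⊕0⊕0 = 1
s2: b2⊕b3⊕b6⊕b7⊕b10⊕b11⊕b14⊕b15⊕b18⊕b19⊕b22⊕b23⊕b26⊕b27⊕b30⊕b31 = 0⊕1⊕1⊕1⊕0⊕0⊕1⊕1⊕1⊕1⊕0⊕0⊕1⊕1⊕0⊕0 = 1
s4: b4⊕b5⊕b6⊕b7⊕b12⊕b13⊕b14⊕b15⊕b20⊕b21⊕b22⊕b23⊕b28⊕b29⊕b30⊕b31 = 1⊕1⊕1⊕1⊕1⊕1⊕1⊕1⊕0⊕1⊕0⊕0⊕0⊕0⊕0⊕0 = 1
s8: b8⊕b9⊕b10⊕b11⊕b12⊕b13⊕b14⊕b15⊕b24⊕b25⊕b26⊕b27⊕b28⊕b29⊕b30⊕b31 = 1⊕0⊕0⊕0⊕1⊕1⊕1⊕1⊕0⊕0⊕1⊕1⊕0⊕0⊕0⊕0 = 1
s16: b16⊕b17⊕b18⊕b19⊕b20⊕b21⊕b22⊕b23⊕b24⊕b25⊕b26⊕b27⊕b28⊕b29⊕b30⊕b31 = 0⊕1⊕1⊕1⊕0⊕1⊕0⊕0⊕0⊕0⊕1⊕1⊕0⊕0⊕0⊕0 = 0
Syndrome (s16...s1) = 01111 → position 15.
Overall parity (XOR of all 32 bits, including p0): 0⊕0⊕0⊕1⊕1⊕1⊕1⊕1⊕1⊕0⊕0⊕0⊕1⊕1⊕1⊕1⊕0⊕1⊕1⊕1⊕0⊕1⊕0⊕0⊕0⊕0⊕1⊕1⊕0⊕0⊕0⊕0 = 0
Overall=0, syndrome position=15 → double-bit error detected (uncorrectable).

double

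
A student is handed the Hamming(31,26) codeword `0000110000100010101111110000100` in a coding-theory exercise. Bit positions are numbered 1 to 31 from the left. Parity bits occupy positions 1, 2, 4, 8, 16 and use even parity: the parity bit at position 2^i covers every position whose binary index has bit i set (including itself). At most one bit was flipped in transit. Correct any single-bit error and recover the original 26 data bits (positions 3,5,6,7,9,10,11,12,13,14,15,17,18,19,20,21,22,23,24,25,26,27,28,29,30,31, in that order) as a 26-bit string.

01100010001101111110000100

s1: b1⊕b3⊕b5⊕b7⊕b9⊕b11⊕b13⊕b15⊕b17⊕b19⊕b21⊕b23⊕b25⊕b27⊕b29⊕b31 = 0⊕0⊕1⊕0⊕0⊕1⊕0⊕1⊕1⊕1⊕1⊕1⊕0⊕0⊕1⊕0 = 0
s2: b2⊕b3⊕b6⊕b7⊕b10⊕b11⊕b14⊕b15⊕b18⊕b19⊕b22⊕b23⊕b26⊕b27⊕b30⊕b31 = 0⊕0⊕1⊕0⊕0⊕1⊕0⊕1⊕0⊕1⊕1⊕1⊕0⊕0⊕0⊕0 = 0
s4: b4⊕b5⊕b6⊕b7⊕b12⊕b13⊕b14⊕b15⊕b20⊕b21⊕b22⊕b23⊕b28⊕b29⊕b30⊕b31 = 0⊕1⊕1⊕0⊕0⊕0⊕0⊕1⊕1⊕1⊕1⊕1⊕0⊕1⊕0⊕0 = 0
s8: b8⊕b9⊕b10⊕b11⊕b12⊕b13⊕b14⊕b15⊕b24⊕b25⊕b26⊕b27⊕b28⊕b29⊕b30⊕b31 = 0⊕0⊕0⊕1⊕0⊕0⊕0⊕1⊕1⊕0⊕0⊕0⊕0⊕1⊕0⊕0 = 0
s16: b16⊕b17⊕b18⊕b19⊕b20⊕b21⊕b22⊕b23⊕b24⊕b25⊕b26⊕b27⊕b28⊕b29⊕b30⊕b31 = 0⊕1⊕0⊕1⊕1⊕1⊕1⊕1⊕1⊕0⊕0⊕0⊕0⊕1⊕0⊕0 = 0
Syndrome (s16...s1) = 00000 → position 0 (no error).
No correction needed.
Data bits at positions 3,5,6,7,9,10,11,12,13,14,15,17,18,19,20,21,22,23,24,25,26,27,28,29,30,31: 01100010001101111110000100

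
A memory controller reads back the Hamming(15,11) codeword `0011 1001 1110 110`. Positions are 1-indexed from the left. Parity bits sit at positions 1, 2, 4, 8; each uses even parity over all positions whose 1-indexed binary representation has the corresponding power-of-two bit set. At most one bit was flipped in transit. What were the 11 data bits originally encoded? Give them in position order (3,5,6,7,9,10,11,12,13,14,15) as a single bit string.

11001110110

s1: b1⊕b3⊕b5⊕b7⊕b9⊕b11⊕b13⊕b15 = 0⊕1⊕1⊕0⊕1⊕1⊕1⊕0 = 1
s2: b2⊕b3⊕b6⊕b7⊕b10⊕b11⊕b14⊕b15 = 0⊕1⊕0⊕0⊕1⊕1⊕1⊕0 = 0
s4: b4⊕b5⊕b6⊕b7⊕b12⊕b13⊕b14⊕b15 = 1⊕1⊕0⊕0⊕0⊕1⊕1⊕0 = 0
s8: b8⊕b9⊕b10⊕b11⊕b12⊕b13⊕b14⊕b15 = 1⊕1⊕1⊕1⊕0⊕1⊕1⊕0 = 0
Syndrome (s8...s1) = 0001 → position 1.
Flip bit 1: corrected codeword = 101110011110110
Data bits at positions 3,5,6,7,9,10,11,12,13,14,15: 11001110110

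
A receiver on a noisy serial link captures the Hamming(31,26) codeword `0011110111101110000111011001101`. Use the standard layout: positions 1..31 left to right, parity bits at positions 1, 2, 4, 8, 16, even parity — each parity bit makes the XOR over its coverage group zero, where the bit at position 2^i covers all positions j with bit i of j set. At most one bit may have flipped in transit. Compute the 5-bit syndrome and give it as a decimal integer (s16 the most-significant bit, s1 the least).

s1: b1⊕b3⊕b5⊕b7⊕b9⊕b11⊕b13⊕b15⊕b17⊕b19⊕b21⊕b23⊕b25⊕b27⊕b29⊕b31 = 0⊕1⊕1⊕0⊕1⊕1⊕1⊕1⊕0⊕0⊕1⊕0⊕1⊕0⊕1⊕1 = 0
s2: b2⊕b3⊕b6⊕b7⊕b10⊕b11⊕b14⊕b15⊕b18⊕b19⊕b22⊕b23⊕b26⊕b27⊕b30⊕b31 = 0⊕1⊕1⊕0⊕1⊕1⊕1⊕1⊕0⊕0⊕1⊕0⊕0⊕0⊕0⊕1 = 0
s4: b4⊕b5⊕b6⊕b7⊕b12⊕b13⊕b14⊕b15⊕b20⊕b21⊕b22⊕b23⊕b28⊕b29⊕b30⊕b31 = 1⊕1⊕1⊕0⊕0⊕1⊕1⊕1⊕1⊕1⊕1⊕0⊕1⊕1⊕0⊕1 = 0
s8: b8⊕b9⊕b10⊕b11⊕b12⊕b13⊕b14⊕b15⊕b24⊕b25⊕b26⊕b27⊕b28⊕b29⊕b30⊕b31 = 1⊕1⊕1⊕1⊕0⊕1⊕1⊕1⊕1⊕1⊕0⊕0⊕1⊕1⊕0⊕1 = 0
s16: b16⊕b17⊕b18⊕b19⊕b20⊕b21⊕b22⊕b23⊕b24⊕b25⊕b26⊕b27⊕b28⊕b29⊕b30⊕b31 = 0⊕0⊕0⊕0⊕1⊕1⊕1⊕0⊕1⊕1⊕0⊕0⊕1⊕1⊕0⊕1 = 0
Syndrome (s16...s1) = 00000 → position 0 (no error).

0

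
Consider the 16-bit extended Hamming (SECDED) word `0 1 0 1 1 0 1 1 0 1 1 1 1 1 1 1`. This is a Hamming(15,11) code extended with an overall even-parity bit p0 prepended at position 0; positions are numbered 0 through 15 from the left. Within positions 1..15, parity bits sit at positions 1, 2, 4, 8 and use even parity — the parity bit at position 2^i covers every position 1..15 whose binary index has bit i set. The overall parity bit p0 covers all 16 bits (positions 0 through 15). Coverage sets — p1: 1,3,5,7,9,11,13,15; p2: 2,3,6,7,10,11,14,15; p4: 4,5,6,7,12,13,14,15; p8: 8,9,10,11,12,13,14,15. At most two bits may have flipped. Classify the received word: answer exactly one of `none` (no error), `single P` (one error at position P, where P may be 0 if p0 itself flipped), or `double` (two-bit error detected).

s1: b1⊕b3⊕b5⊕b7⊕b9⊕b11⊕b13⊕b15 = 1⊕1⊕0⊕1⊕1⊕1⊕1⊕1 = 1
s2: b2⊕b3⊕b6⊕b7⊕b10⊕b11⊕b14⊕b15 = 0⊕1⊕1⊕1⊕1⊕1⊕1⊕1 = 1
s4: b4⊕b5⊕b6⊕b7⊕b12⊕b13⊕b14⊕b15 = 1⊕0⊕1⊕1⊕1⊕1⊕1⊕1 = 1
s8: b8⊕b9⊕b10⊕b11⊕b12⊕b13⊕b14⊕b15 = 0⊕1⊕1⊕1⊕1⊕1⊕1⊕1 = 1
Syndrome (s8...s1) = 1111 → position 15.
Overall parity (XOR of all 16 bits, including p0): 0⊕1⊕0⊕1⊕1⊕0⊕1⊕1⊕0⊕1⊕1⊕1⊕1⊕1⊕1⊕1 = 0
Overall=0, syndrome position=15 → double-bit error detected (uncorrectable).

double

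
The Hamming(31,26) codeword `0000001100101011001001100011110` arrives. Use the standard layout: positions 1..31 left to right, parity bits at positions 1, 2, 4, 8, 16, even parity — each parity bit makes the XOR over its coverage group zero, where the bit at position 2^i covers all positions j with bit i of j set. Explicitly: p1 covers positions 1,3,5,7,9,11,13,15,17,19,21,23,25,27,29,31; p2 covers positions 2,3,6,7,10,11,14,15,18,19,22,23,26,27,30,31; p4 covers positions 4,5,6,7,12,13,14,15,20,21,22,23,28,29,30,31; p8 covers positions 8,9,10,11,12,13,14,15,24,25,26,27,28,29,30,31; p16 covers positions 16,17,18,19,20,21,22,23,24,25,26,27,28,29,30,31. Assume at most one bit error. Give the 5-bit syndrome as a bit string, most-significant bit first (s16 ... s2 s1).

00000

s1: b1⊕b3⊕b5⊕b7⊕b9⊕b11⊕b13⊕b15⊕b17⊕b19⊕b21⊕b23⊕b25⊕b27⊕b29⊕b31 = 0⊕0⊕0⊕1⊕0⊕1⊕1⊕1⊕0⊕1⊕0⊕1⊕0⊕1⊕1⊕0 = 0
s2: b2⊕b3⊕b6⊕b7⊕b10⊕b11⊕b14⊕b15⊕b18⊕b19⊕b22⊕b23⊕b26⊕b27⊕b30⊕b31 = 0⊕0⊕0⊕1⊕0⊕1⊕0⊕1⊕0⊕1⊕1⊕1⊕0⊕1⊕1⊕0 = 0
s4: b4⊕b5⊕b6⊕b7⊕b12⊕b13⊕b14⊕b15⊕b20⊕b21⊕b22⊕b23⊕b28⊕b29⊕b30⊕b31 = 0⊕0⊕0⊕1⊕0⊕1⊕0⊕1⊕0⊕0⊕1⊕1⊕1⊕1⊕1⊕0 = 0
s8: b8⊕b9⊕b10⊕b11⊕b12⊕b13⊕b14⊕b15⊕b24⊕b25⊕b26⊕b27⊕b28⊕b29⊕b30⊕b31 = 1⊕0⊕0⊕1⊕0⊕1⊕0⊕1⊕0⊕0⊕0⊕1⊕1⊕1⊕1⊕0 = 0
s16: b16⊕b17⊕b18⊕b19⊕b20⊕b21⊕b22⊕b23⊕b24⊕b25⊕b26⊕b27⊕b28⊕b29⊕b30⊕b31 = 1⊕0⊕0⊕1⊕0⊕0⊕1⊕1⊕0⊕0⊕0⊕1⊕1⊕1⊕1⊕0 = 0
Syndrome (s16...s1) = 00000 → position 0 (no error).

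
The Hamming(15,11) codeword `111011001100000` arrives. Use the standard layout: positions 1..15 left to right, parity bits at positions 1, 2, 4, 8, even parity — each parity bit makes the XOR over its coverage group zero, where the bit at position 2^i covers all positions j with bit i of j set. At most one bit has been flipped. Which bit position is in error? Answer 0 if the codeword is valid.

0

s1: b1⊕b3⊕b5⊕b7⊕b9⊕b11⊕b13⊕b15 = 1⊕1⊕1⊕0⊕1⊕0⊕0⊕0 = 0
s2: b2⊕b3⊕b6⊕b7⊕b10⊕b11⊕b14⊕b15 = 1⊕1⊕1⊕0⊕1⊕0⊕0⊕0 = 0
s4: b4⊕b5⊕b6⊕b7⊕b12⊕b13⊕b14⊕b15 = 0⊕1⊕1⊕0⊕0⊕0⊕0⊕0 = 0
s8: b8⊕b9⊕b10⊕b11⊕b12⊕b13⊕b14⊕b15 = 0⊕1⊕1⊕0⊕0⊕0⊕0⊕0 = 0
Syndrome (s8...s1) = 0000 → position 0 (no error).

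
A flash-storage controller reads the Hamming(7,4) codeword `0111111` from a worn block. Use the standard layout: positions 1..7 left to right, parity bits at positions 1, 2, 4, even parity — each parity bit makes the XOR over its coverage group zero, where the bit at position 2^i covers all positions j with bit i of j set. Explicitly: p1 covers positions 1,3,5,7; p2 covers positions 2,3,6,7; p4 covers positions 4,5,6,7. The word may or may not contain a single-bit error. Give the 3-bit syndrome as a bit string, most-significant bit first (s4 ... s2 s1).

s1: b1⊕b3⊕b5⊕b7 = 0⊕1⊕1⊕1 = 1
s2: b2⊕b3⊕b6⊕b7 = 1⊕1⊕1⊕1 = 0
s4: b4⊕b5⊕b6⊕b7 = 1⊕1⊕1⊕1 = 0
Syndrome (s4...s1) = 001 → position 1.

001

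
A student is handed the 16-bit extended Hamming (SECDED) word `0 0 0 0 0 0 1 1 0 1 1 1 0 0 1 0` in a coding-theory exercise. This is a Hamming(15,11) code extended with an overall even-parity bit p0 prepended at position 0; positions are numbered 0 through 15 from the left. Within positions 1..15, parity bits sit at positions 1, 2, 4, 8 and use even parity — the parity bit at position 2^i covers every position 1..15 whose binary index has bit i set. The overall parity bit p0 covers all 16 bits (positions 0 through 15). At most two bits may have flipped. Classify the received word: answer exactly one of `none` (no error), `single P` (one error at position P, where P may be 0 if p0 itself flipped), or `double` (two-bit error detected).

double

s1: b1⊕b3⊕b5⊕b7⊕b9⊕b11⊕b13⊕b15 = 0⊕0⊕0⊕1⊕1⊕1⊕0⊕0 = 1
s2: b2⊕b3⊕b6⊕b7⊕b10⊕b11⊕b14⊕b15 = 0⊕0⊕1⊕1⊕1⊕1⊕1⊕0 = 1
s4: b4⊕b5⊕b6⊕b7⊕b12⊕b13⊕b14⊕b15 = 0⊕0⊕1⊕1⊕0⊕0⊕1⊕0 = 1
s8: b8⊕b9⊕b10⊕b11⊕b12⊕b13⊕b14⊕b15 = 0⊕1⊕1⊕1⊕0⊕0⊕1⊕0 = 0
Syndrome (s8...s1) = 0111 → position 7.
Overall parity (XOR of all 16 bits, including p0): 0⊕0⊕0⊕0⊕0⊕0⊕1⊕1⊕0⊕1⊕1⊕1⊕0⊕0⊕1⊕0 = 0
Overall=0, syndrome position=7 → double-bit error detected (uncorrectable).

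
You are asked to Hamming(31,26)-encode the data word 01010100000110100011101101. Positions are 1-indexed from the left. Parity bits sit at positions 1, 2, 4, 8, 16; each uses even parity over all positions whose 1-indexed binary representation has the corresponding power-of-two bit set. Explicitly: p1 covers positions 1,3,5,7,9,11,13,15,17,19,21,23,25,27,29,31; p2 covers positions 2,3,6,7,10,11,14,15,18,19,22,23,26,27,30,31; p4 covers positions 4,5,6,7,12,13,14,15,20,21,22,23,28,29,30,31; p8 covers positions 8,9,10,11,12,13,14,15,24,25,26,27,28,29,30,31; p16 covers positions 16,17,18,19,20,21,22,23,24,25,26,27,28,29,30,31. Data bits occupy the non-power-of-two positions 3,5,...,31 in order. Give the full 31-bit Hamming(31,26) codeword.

0100101101000001110100011101101

Place data bits at non-power-of-two positions: b3=0, b5=1, b6=0, b7=1, b9=0, b10=1, b11=0, b12=0, b13=0, b14=0, b15=0, b17=1, b18=1, b19=0, b20=1, b21=0, b22=0, b23=0, b24=1, b25=1, b26=1, b27=0, b28=1, b29=1, b30=0, b31=1.
p1 = XOR of data positions {3,5,7,9,11,13,15,17,19,21,23,25,27,29,31} = 0⊕1⊕1⊕0⊕0⊕0⊕0⊕1⊕0⊕0⊕0⊕1⊕0⊕1⊕1 = 0
p2 = XOR of data positions {3,6,7,10,11,14,15,18,19,22,23,26,27,30,31} = 0⊕0⊕1⊕1⊕0⊕0⊕0⊕1⊕0⊕0⊕0⊕1⊕0⊕0⊕1 = 1
p4 = XOR of data positions {5,6,7,12,13,14,15,20,21,22,23,28,29,30,31} = 1⊕0⊕1⊕0⊕0⊕0⊕0⊕1⊕0⊕0⊕0⊕1⊕1⊕0⊕1 = 0
p8 = XOR of data positions {9,10,11,12,13,14,15,24,25,26,27,28,29,30,31} = 0⊕1⊕0⊕0⊕0⊕0⊕0⊕1⊕1⊕1⊕0⊕1⊕1⊕0⊕1 = 1
p16 = XOR of data positions {17,18,19,20,21,22,23,24,25,26,27,28,29,30,31} = 1⊕1⊕0⊕1⊕0⊕0⊕0⊕1⊕1⊕1⊕0⊕1⊕1⊕0⊕1 = 1
Codeword b1..b31 = 0100101101000001110100011101101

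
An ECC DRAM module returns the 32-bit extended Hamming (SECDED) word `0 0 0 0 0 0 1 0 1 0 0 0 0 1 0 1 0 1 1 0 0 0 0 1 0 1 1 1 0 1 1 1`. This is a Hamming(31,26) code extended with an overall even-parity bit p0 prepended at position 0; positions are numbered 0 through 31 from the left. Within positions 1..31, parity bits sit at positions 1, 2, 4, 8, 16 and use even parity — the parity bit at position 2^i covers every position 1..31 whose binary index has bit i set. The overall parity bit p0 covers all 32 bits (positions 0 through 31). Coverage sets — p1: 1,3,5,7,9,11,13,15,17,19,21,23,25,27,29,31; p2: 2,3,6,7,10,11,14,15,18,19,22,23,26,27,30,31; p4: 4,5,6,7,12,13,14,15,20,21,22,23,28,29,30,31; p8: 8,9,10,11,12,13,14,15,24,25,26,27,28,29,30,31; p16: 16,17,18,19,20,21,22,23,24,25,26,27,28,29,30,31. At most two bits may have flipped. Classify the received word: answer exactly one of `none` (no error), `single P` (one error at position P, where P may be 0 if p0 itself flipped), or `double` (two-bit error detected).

single 28

s1: b1⊕b3⊕b5⊕b7⊕b9⊕b11⊕b13⊕b15⊕b17⊕b19⊕b21⊕b23⊕b25⊕b27⊕b29⊕b31 = 0⊕0⊕0⊕0⊕0⊕0⊕1⊕1⊕1⊕0⊕0⊕1⊕1⊕1⊕1⊕1 = 0
s2: b2⊕b3⊕b6⊕b7⊕b10⊕b11⊕b14⊕b15⊕b18⊕b19⊕b22⊕b23⊕b26⊕b27⊕b30⊕b31 = 0⊕0⊕1⊕0⊕0⊕0⊕0⊕1⊕1⊕0⊕0⊕1⊕1⊕1⊕1⊕1 = 0
s4: b4⊕b5⊕b6⊕b7⊕b12⊕b13⊕b14⊕b15⊕b20⊕b21⊕b22⊕b23⊕b28⊕b29⊕b30⊕b31 = 0⊕0⊕1⊕0⊕0⊕1⊕0⊕1⊕0⊕0⊕0⊕1⊕0⊕1⊕1⊕1 = 1
s8: b8⊕b9⊕b10⊕b11⊕b12⊕b13⊕b14⊕b15⊕b24⊕b25⊕b26⊕b27⊕b28⊕b29⊕b30⊕b31 = 1⊕0⊕0⊕0⊕0⊕1⊕0⊕1⊕0⊕1⊕1⊕1⊕0⊕1⊕1⊕1 = 1
s16: b16⊕b17⊕b18⊕b19⊕b20⊕b21⊕b22⊕b23⊕b24⊕b25⊕b26⊕b27⊕b28⊕b29⊕b30⊕b31 = 0⊕1⊕1⊕0⊕0⊕0⊕0⊕1⊕0⊕1⊕1⊕1⊕0⊕1⊕1⊕1 = 1
Syndrome (s16...s1) = 11100 → position 28.
Overall parity (XOR of all 32 bits, including p0): 0⊕0⊕0⊕0⊕0⊕0⊕1⊕0⊕1⊕0⊕0⊕0⊕0⊕1⊕0⊕1⊕0⊕1⊕1⊕0⊕0⊕0⊕0⊕1⊕0⊕1⊕1⊕1⊕0⊕1⊕1⊕1 = 1
Overall=1, syndrome position=28 → single-bit error at position 28.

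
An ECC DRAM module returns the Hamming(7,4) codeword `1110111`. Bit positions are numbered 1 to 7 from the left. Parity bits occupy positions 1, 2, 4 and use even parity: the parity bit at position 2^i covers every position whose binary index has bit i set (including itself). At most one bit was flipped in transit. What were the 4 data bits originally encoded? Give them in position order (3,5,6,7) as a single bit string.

s1: b1⊕b3⊕b5⊕b7 = 1⊕1⊕1⊕1 = 0
s2: b2⊕b3⊕b6⊕b7 = 1⊕1⊕1⊕1 = 0
s4: b4⊕b5⊕b6⊕b7 = 0⊕1⊕1⊕1 = 1
Syndrome (s4...s1) = 100 → position 4.
Flip bit 4: corrected codeword = 1111111
Data bits at positions 3,5,6,7: 1111

1111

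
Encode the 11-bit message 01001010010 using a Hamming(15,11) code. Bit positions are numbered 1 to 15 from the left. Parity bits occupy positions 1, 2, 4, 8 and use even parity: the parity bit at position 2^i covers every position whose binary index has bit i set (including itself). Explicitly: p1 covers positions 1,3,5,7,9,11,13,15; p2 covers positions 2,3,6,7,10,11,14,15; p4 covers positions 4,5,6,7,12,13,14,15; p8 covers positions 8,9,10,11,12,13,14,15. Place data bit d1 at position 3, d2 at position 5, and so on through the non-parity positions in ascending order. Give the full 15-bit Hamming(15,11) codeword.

100010011010010

Place data bits at non-power-of-two positions: b3=0, b5=1, b6=0, b7=0, b9=1, b10=0, b11=1, b12=0, b13=0, b14=1, b15=0.
p1 = XOR of data positions {3,5,7,9,11,13,15} = 0⊕1⊕0⊕1⊕1⊕0⊕0 = 1
p2 = XOR of data positions {3,6,7,10,11,14,15} = 0⊕0⊕0⊕0⊕1⊕1⊕0 = 0
p4 = XOR of data positions {5,6,7,12,13,14,15} = 1⊕0⊕0⊕0⊕0⊕1⊕0 = 0
p8 = XOR of data positions {9,10,11,12,13,14,15} = 1⊕0⊕1⊕0⊕0⊕1⊕0 = 1
Codeword b1..b15 = 100010011010010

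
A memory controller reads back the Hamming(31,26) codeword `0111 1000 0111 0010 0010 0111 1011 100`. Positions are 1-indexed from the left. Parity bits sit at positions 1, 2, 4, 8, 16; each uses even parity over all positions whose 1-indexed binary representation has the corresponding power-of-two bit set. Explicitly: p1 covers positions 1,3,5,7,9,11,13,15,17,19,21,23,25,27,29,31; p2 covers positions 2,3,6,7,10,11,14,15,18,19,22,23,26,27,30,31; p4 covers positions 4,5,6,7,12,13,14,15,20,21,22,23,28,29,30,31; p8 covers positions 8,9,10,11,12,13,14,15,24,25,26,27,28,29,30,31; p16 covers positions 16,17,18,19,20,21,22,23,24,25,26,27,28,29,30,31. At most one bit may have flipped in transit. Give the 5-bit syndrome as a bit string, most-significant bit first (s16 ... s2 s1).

s1: b1⊕b3⊕b5⊕b7⊕b9⊕b11⊕b13⊕b15⊕b17⊕b19⊕b21⊕b23⊕b25⊕b27⊕b29⊕b31 = 0⊕1⊕1⊕0⊕0⊕1⊕0⊕1⊕0⊕1⊕0⊕1⊕1⊕1⊕1⊕0 = 1
s2: b2⊕b3⊕b6⊕b7⊕b10⊕b11⊕b14⊕b15⊕b18⊕b19⊕b22⊕b23⊕b26⊕b27⊕b30⊕b31 = 1⊕1⊕0⊕0⊕1⊕1⊕0⊕1⊕0⊕1⊕1⊕1⊕0⊕1⊕0⊕0 = 1
s4: b4⊕b5⊕b6⊕b7⊕b12⊕b13⊕b14⊕b15⊕b20⊕b21⊕b22⊕b23⊕b28⊕b29⊕b30⊕b31 = 1⊕1⊕0⊕0⊕1⊕0⊕0⊕1⊕0⊕0⊕1⊕1⊕1⊕1⊕0⊕0 = 0
s8: b8⊕b9⊕b10⊕b11⊕b12⊕b13⊕b14⊕b15⊕b24⊕b25⊕b26⊕b27⊕b28⊕b29⊕b30⊕b31 = 0⊕0⊕1⊕1⊕1⊕0⊕0⊕1⊕1⊕1⊕0⊕1⊕1⊕1⊕0⊕0 = 1
s16: b16⊕b17⊕b18⊕b19⊕b20⊕b21⊕b22⊕b23⊕b24⊕b25⊕b26⊕b27⊕b28⊕b29⊕b30⊕b31 = 0⊕0⊕0⊕1⊕0⊕0⊕1⊕1⊕1⊕1⊕0⊕1⊕1⊕1⊕0⊕0 = 0
Syndrome (s16...s1) = 01011 → position 11.

01011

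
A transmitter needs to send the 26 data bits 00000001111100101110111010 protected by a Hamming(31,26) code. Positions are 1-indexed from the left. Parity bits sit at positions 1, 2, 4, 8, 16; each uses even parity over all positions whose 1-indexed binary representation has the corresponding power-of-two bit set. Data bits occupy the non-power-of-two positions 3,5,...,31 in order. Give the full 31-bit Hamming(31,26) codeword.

1101000100011111100101110111010

Place data bits at non-power-of-two positions: b3=0, b5=0, b6=0, b7=0, b9=0, b10=0, b11=0, b12=1, b13=1, b14=1, b15=1, b17=1, b18=0, b19=0, b20=1, b21=0, b22=1, b23=1, b24=1, b25=0, b26=1, b27=1, b28=1, b29=0, b30=1, b31=0.
p1 = XOR of data positions {3,5,7,9,11,13,15,17,19,21,23,25,27,29,31} = 0⊕0⊕0⊕0⊕0⊕1⊕1⊕1⊕0⊕0⊕1⊕0⊕1⊕0⊕0 = 1
p2 = XOR of data positions {3,6,7,10,11,14,15,18,19,22,23,26,27,30,31} = 0⊕0⊕0⊕0⊕0⊕1⊕1⊕0⊕0⊕1⊕1⊕1⊕1⊕1⊕0 = 1
p4 = XOR of data positions {5,6,7,12,13,14,15,20,21,22,23,28,29,30,31} = 0⊕0⊕0⊕1⊕1⊕1⊕1⊕1⊕0⊕1⊕1⊕1⊕0⊕1⊕0 = 1
p8 = XOR of data positions {9,10,11,12,13,14,15,24,25,26,27,28,29,30,31} = 0⊕0⊕0⊕1⊕1⊕1⊕1⊕1⊕0⊕1⊕1⊕1⊕0⊕1⊕0 = 1
p16 = XOR of data positions {17,18,19,20,21,22,23,24,25,26,27,28,29,30,31} = 1⊕0⊕0⊕1⊕0⊕1⊕1⊕1⊕0⊕1⊕1⊕1⊕0⊕1⊕0 = 1
Codeword b1..b31 = 1101000100011111100101110111010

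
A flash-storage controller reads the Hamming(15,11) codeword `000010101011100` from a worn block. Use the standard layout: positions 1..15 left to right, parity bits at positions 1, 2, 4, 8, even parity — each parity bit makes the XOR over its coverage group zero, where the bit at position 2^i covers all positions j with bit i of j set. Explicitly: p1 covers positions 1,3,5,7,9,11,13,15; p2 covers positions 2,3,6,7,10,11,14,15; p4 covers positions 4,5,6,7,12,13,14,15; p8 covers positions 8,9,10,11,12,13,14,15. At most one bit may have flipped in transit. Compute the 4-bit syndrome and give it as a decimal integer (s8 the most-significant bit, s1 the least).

s1: b1⊕b3⊕b5⊕b7⊕b9⊕b11⊕b13⊕b15 = 0⊕0⊕1⊕1⊕1⊕1⊕1⊕0 = 1
s2: b2⊕b3⊕b6⊕b7⊕b10⊕b11⊕b14⊕b15 = 0⊕0⊕0⊕1⊕0⊕1⊕0⊕0 = 0
s4: b4⊕b5⊕b6⊕b7⊕b12⊕b13⊕b14⊕b15 = 0⊕1⊕0⊕1⊕1⊕1⊕0⊕0 = 0
s8: b8⊕b9⊕b10⊕b11⊕b12⊕b13⊕b14⊕b15 = 0⊕1⊕0⊕1⊕1⊕1⊕0⊕0 = 0
Syndrome (s8...s1) = 0001 → position 1.

1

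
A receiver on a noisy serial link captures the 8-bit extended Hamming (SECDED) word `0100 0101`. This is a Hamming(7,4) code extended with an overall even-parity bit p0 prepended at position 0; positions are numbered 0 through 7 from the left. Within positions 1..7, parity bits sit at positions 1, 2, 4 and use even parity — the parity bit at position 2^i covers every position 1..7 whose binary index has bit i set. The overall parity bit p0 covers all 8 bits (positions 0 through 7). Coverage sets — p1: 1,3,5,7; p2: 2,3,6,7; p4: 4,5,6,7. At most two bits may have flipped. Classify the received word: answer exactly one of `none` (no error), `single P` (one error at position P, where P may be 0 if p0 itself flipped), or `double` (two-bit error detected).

single 3

s1: b1⊕b3⊕b5⊕b7 = 1⊕0⊕1⊕1 = 1
s2: b2⊕b3⊕b6⊕b7 = 0⊕0⊕0⊕1 = 1
s4: b4⊕b5⊕b6⊕b7 = 0⊕1⊕0⊕1 = 0
Syndrome (s4...s1) = 011 → position 3.
Overall parity (XOR of all 8 bits, including p0): 0⊕1⊕0⊕0⊕0⊕1⊕0⊕1 = 1
Overall=1, syndrome position=3 → single-bit error at position 3.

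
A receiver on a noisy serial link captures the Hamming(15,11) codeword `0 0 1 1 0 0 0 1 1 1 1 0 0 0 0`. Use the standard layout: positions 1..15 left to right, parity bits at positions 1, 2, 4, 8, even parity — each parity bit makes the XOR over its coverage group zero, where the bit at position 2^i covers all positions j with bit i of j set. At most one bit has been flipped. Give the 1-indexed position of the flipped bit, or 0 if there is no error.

s1: b1⊕b3⊕b5⊕b7⊕b9⊕b11⊕b13⊕b15 = 0⊕1⊕0⊕0⊕1⊕1⊕0⊕0 = 1
s2: b2⊕b3⊕b6⊕b7⊕b10⊕b11⊕b14⊕b15 = 0⊕1⊕0⊕0⊕1⊕1⊕0⊕0 = 1
s4: b4⊕b5⊕b6⊕b7⊕b12⊕b13⊕b14⊕b15 = 1⊕0⊕0⊕0⊕0⊕0⊕0⊕0 = 1
s8: b8⊕b9⊕b10⊕b11⊕b12⊕b13⊕b14⊕b15 = 1⊕1⊕1⊕1⊕0⊕0⊕0⊕0 = 0
Syndrome (s8...s1) = 0111 → position 7.

7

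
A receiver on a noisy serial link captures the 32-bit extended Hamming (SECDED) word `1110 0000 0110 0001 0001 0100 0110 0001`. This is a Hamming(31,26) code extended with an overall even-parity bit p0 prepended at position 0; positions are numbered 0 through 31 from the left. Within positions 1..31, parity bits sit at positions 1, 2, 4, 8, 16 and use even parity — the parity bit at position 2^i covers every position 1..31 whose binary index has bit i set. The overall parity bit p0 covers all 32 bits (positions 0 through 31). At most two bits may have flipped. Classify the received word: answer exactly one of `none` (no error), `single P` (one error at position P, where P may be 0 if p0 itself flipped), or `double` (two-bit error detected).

s1: b1⊕b3⊕b5⊕b7⊕b9⊕b11⊕b13⊕b15⊕b17⊕b19⊕b21⊕b23⊕b25⊕b27⊕b29⊕b31 = 1⊕0⊕0⊕0⊕1⊕0⊕0⊕1⊕0⊕1⊕1⊕0⊕1⊕0⊕0⊕1 = 1
s2: b2⊕b3⊕b6⊕b7⊕b10⊕b11⊕b14⊕b15⊕b18⊕b19⊕b22⊕b23⊕b26⊕b27⊕b30⊕b31 = 1⊕0⊕0⊕0⊕1⊕0⊕0⊕1⊕0⊕1⊕0⊕0⊕1⊕0⊕0⊕1 = 0
s4: b4⊕b5⊕b6⊕b7⊕b12⊕b13⊕b14⊕b15⊕b20⊕b21⊕b22⊕b23⊕b28⊕b29⊕b30⊕b31 = 0⊕0⊕0⊕0⊕0⊕0⊕0⊕1⊕0⊕1⊕0⊕0⊕0⊕0⊕0⊕1 = 1
s8: b8⊕b9⊕b10⊕b11⊕b12⊕b13⊕b14⊕b15⊕b24⊕b25⊕b26⊕b27⊕b28⊕b29⊕b30⊕b31 = 0⊕1⊕1⊕0⊕0⊕0⊕0⊕1⊕0⊕1⊕1⊕0⊕0⊕0⊕0⊕1 = 0
s16: b16⊕b17⊕b18⊕b19⊕b20⊕b21⊕b22⊕b23⊕b24⊕b25⊕b26⊕b27⊕b28⊕b29⊕b30⊕b31 = 0⊕0⊕0⊕1⊕0⊕1⊕0⊕0⊕0⊕1⊕1⊕0⊕0⊕0⊕0⊕1 = 1
Syndrome (s16...s1) = 10101 → position 21.
Overall parity (XOR of all 32 bits, including p0): 1⊕1⊕1⊕0⊕0⊕0⊕0⊕0⊕0⊕1⊕1⊕0⊕0⊕0⊕0⊕1⊕0⊕0⊕0⊕1⊕0⊕1⊕0⊕0⊕0⊕1⊕1⊕0⊕0⊕0⊕0⊕1 = 1
Overall=1, syndrome position=21 → single-bit error at position 21.

single 21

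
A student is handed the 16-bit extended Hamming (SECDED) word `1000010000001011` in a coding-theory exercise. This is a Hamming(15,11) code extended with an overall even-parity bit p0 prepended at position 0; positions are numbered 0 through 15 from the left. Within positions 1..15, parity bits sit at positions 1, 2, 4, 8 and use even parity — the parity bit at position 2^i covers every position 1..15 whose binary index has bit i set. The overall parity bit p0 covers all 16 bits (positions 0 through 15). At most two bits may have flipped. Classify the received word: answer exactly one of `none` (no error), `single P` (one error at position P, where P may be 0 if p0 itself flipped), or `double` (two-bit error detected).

single 8

s1: b1⊕b3⊕b5⊕b7⊕b9⊕b11⊕b13⊕b15 = 0⊕0⊕1⊕0⊕0⊕0⊕0⊕1 = 0
s2: b2⊕b3⊕b6⊕b7⊕b10⊕b11⊕b14⊕b15 = 0⊕0⊕0⊕0⊕0⊕0⊕1⊕1 = 0
s4: b4⊕b5⊕b6⊕b7⊕b12⊕b13⊕b14⊕b15 = 0⊕1⊕0⊕0⊕1⊕0⊕1⊕1 = 0
s8: b8⊕b9⊕b10⊕b11⊕b12⊕b13⊕b14⊕b15 = 0⊕0⊕0⊕0⊕1⊕0⊕1⊕1 = 1
Syndrome (s8...s1) = 1000 → position 8.
Overall parity (XOR of all 16 bits, including p0): 1⊕0⊕0⊕0⊕0⊕1⊕0⊕0⊕0⊕0⊕0⊕0⊕1⊕0⊕1⊕1 = 1
Overall=1, syndrome position=8 → single-bit error at position 8.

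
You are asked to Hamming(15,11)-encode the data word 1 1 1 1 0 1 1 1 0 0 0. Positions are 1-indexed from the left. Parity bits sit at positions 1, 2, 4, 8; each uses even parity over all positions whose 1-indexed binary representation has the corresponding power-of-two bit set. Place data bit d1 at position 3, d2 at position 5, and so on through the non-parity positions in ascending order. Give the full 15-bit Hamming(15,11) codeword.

Place data bits at non-power-of-two positions: b3=1, b5=1, b6=1, b7=1, b9=0, b10=1, b11=1, b12=1, b13=0, b14=0, b15=0.
p1 = XOR of data positions {3,5,7,9,11,13,15} = 1⊕1⊕1⊕0⊕1⊕0⊕0 = 0
p2 = XOR of data positions {3,6,7,10,11,14,15} = 1⊕1⊕1⊕1⊕1⊕0⊕0 = 1
p4 = XOR of data positions {5,6,7,12,13,14,15} = 1⊕1⊕1⊕1⊕0⊕0⊕0 = 0
p8 = XOR of data positions {9,10,11,12,13,14,15} = 0⊕1⊕1⊕1⊕0⊕0⊕0 = 1
Codeword b1..b15 = 011011110111000

011011110111000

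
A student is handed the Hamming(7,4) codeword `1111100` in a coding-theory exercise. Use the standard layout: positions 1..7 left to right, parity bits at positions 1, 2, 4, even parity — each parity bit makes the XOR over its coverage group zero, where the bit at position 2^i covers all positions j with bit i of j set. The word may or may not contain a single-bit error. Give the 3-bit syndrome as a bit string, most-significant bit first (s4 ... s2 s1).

s1: b1⊕b3⊕b5⊕b7 = 1⊕1⊕1⊕0 = 1
s2: b2⊕b3⊕b6⊕b7 = 1⊕1⊕0⊕0 = 0
s4: b4⊕b5⊕b6⊕b7 = 1⊕1⊕0⊕0 = 0
Syndrome (s4...s1) = 001 → position 1.

001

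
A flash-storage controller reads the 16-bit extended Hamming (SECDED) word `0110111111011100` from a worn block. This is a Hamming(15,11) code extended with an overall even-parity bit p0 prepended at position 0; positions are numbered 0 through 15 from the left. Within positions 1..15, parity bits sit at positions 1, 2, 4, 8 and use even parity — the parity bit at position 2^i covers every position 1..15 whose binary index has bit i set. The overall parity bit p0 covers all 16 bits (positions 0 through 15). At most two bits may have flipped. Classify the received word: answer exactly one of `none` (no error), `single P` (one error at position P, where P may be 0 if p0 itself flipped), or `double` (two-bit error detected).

single 8

s1: b1⊕b3⊕b5⊕b7⊕b9⊕b11⊕b13⊕b15 = 1⊕0⊕1⊕1⊕1⊕1⊕1⊕0 = 0
s2: b2⊕b3⊕b6⊕b7⊕b10⊕b11⊕b14⊕b15 = 1⊕0⊕1⊕1⊕0⊕1⊕0⊕0 = 0
s4: b4⊕b5⊕b6⊕b7⊕b12⊕b13⊕b14⊕b15 = 1⊕1⊕1⊕1⊕1⊕1⊕0⊕0 = 0
s8: b8⊕b9⊕b10⊕b11⊕b12⊕b13⊕b14⊕b15 = 1⊕1⊕0⊕1⊕1⊕1⊕0⊕0 = 1
Syndrome (s8...s1) = 1000 → position 8.
Overall parity (XOR of all 16 bits, including p0): 0⊕1⊕1⊕0⊕1⊕1⊕1⊕1⊕1⊕1⊕0⊕1⊕1⊕1⊕0⊕0 = 1
Overall=1, syndrome position=8 → single-bit error at position 8.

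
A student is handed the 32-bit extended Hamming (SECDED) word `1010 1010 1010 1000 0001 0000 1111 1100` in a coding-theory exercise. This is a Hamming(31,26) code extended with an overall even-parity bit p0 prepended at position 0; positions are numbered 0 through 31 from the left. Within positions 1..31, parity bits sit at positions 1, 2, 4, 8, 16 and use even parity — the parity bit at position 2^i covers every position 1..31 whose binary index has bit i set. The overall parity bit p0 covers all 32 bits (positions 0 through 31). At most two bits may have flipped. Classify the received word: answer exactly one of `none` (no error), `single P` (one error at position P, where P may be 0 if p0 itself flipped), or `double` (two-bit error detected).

s1: b1⊕b3⊕b5⊕b7⊕b9⊕b11⊕b13⊕b15⊕b17⊕b19⊕b21⊕b23⊕b25⊕b27⊕b29⊕b31 = 0⊕0⊕0⊕0⊕0⊕0⊕0⊕0⊕0⊕1⊕0⊕0⊕1⊕1⊕1⊕0 = 0
s2: b2⊕b3⊕b6⊕b7⊕b10⊕b11⊕b14⊕b15⊕b18⊕b19⊕b22⊕b23⊕b26⊕b27⊕b30⊕b31 = 1⊕0⊕1⊕0⊕1⊕0⊕0⊕0⊕0⊕1⊕0⊕0⊕1⊕1⊕0⊕0 = 0
s4: b4⊕b5⊕b6⊕b7⊕b12⊕b13⊕b14⊕b15⊕b20⊕b21⊕b22⊕b23⊕b28⊕b29⊕b30⊕b31 = 1⊕0⊕1⊕0⊕1⊕0⊕0⊕0⊕0⊕0⊕0⊕0⊕1⊕1⊕0⊕0 = 1
s8: b8⊕b9⊕b10⊕b11⊕b12⊕b13⊕b14⊕b15⊕b24⊕b25⊕b26⊕b27⊕b28⊕b29⊕b30⊕b31 = 1⊕0⊕1⊕0⊕1⊕0⊕0⊕0⊕1⊕1⊕1⊕1⊕1⊕1⊕0⊕0 = 1
s16: b16⊕b17⊕b18⊕b19⊕b20⊕b21⊕b22⊕b23⊕b24⊕b25⊕b26⊕b27⊕b28⊕b29⊕b30⊕b31 = 0⊕0⊕0⊕1⊕0⊕0⊕0⊕0⊕1⊕1⊕1⊕1⊕1⊕1⊕0⊕0 = 1
Syndrome (s16...s1) = 11100 → position 28.
Overall parity (XOR of all 32 bits, including p0): 1⊕0⊕1⊕0⊕1⊕0⊕1⊕0⊕1⊕0⊕1⊕0⊕1⊕0⊕0⊕0⊕0⊕0⊕0⊕1⊕0⊕0⊕0⊕0⊕1⊕1⊕1⊕1⊕1⊕1⊕0⊕0 = 0
Overall=0, syndrome position=28 → double-bit error detected (uncorrectable).

double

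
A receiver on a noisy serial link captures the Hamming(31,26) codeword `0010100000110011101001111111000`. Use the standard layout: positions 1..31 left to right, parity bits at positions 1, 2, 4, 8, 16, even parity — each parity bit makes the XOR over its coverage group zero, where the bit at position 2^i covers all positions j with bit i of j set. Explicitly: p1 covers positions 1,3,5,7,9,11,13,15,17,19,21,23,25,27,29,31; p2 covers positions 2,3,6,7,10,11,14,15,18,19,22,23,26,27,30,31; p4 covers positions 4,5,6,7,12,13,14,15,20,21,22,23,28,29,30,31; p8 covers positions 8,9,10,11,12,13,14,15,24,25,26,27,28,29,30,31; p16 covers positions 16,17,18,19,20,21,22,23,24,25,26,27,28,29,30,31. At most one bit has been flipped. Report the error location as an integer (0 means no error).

s1: b1⊕b3⊕b5⊕b7⊕b9⊕b11⊕b13⊕b15⊕b17⊕b19⊕b21⊕b23⊕b25⊕b27⊕b29⊕b31 = 0⊕1⊕1⊕0⊕0⊕1⊕0⊕1⊕1⊕1⊕0⊕1⊕1⊕1⊕0⊕0 = 1
s2: b2⊕b3⊕b6⊕b7⊕b10⊕b11⊕b14⊕b15⊕b18⊕b19⊕b22⊕b23⊕b26⊕b27⊕b30⊕b31 = 0⊕1⊕0⊕0⊕0⊕1⊕0⊕1⊕0⊕1⊕1⊕1⊕1⊕1⊕0⊕0 = 0
s4: b4⊕b5⊕b6⊕b7⊕b12⊕b13⊕b14⊕b15⊕b20⊕b21⊕b22⊕b23⊕b28⊕b29⊕b30⊕b31 = 0⊕1⊕0⊕0⊕1⊕0⊕0⊕1⊕0⊕0⊕1⊕1⊕1⊕0⊕0⊕0 = 0
s8: b8⊕b9⊕b10⊕b11⊕b12⊕b13⊕b14⊕b15⊕b24⊕b25⊕b26⊕b27⊕b28⊕b29⊕b30⊕b31 = 0⊕0⊕0⊕1⊕1⊕0⊕0⊕1⊕1⊕1⊕1⊕1⊕1⊕0⊕0⊕0 = 0
s16: b16⊕b17⊕b18⊕b19⊕b20⊕b21⊕b22⊕b23⊕b24⊕b25⊕b26⊕b27⊕b28⊕b29⊕b30⊕b31 = 1⊕1⊕0⊕1⊕0⊕0⊕1⊕1⊕1⊕1⊕1⊕1⊕1⊕0⊕0⊕0 = 0
Syndrome (s16...s1) = 00001 → position 1.

1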